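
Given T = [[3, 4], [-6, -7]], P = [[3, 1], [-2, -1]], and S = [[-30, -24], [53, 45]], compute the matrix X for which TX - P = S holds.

X = [[-5, -5], [-3, -2]]

TX = S + P = [[-27, -23], [51, 44]].
T is on the left of X, so left-multiply by T⁻¹: X = T⁻¹(S + P).
det T = 3, so T⁻¹ = [[-7/3, -4/3], [2, 1]].
X = T⁻¹(S + P) = [[-5, -5], [-3, -2]].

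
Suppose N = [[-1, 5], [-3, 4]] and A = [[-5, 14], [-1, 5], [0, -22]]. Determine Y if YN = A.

Y = [[2, 1], [1, 0], [-6, 2]]

Since N sits to the right of Y, Y = AN⁻¹.
det N = 11; the adjugate gives N⁻¹ = [[4/11, -5/11], [3/11, -1/11]].
Y = AN⁻¹ = [[-5, 14], [-1, 5], [0, -22]] · [[4/11, -5/11], [3/11, -1/11]] = [[2, 1], [1, 0], [-6, 2]].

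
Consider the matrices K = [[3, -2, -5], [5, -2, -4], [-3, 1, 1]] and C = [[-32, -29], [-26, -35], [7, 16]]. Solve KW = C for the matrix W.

Left-multiplying both sides by K⁻¹ gives W = K⁻¹C.
det K = -3, so K⁻¹ = [[-2/3, 1, 2/3], [-7/3, 4, 13/3], [1/3, -1, -4/3]].
W = K⁻¹C = [[-2/3, 1, 2/3], [-7/3, 4, 13/3], [1/3, -1, -4/3]] · [[-32, -29], [-26, -35], [7, 16]] = [[0, -5], [1, -3], [6, 4]].

W = [[0, -5], [1, -3], [6, 4]]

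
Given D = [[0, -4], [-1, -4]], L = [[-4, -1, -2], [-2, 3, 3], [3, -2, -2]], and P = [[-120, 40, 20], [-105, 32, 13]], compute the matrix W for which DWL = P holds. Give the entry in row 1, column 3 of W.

Left-multiply by D⁻¹ and right-multiply by L⁻¹: W = D⁻¹PL⁻¹.
D has determinant -4; D⁻¹ = [[1, -1], [-1/4, 0]].
det L = 5; the adjugate gives L⁻¹ = [[0, 2/5, 3/5], [1, 14/5, 16/5], [-1, -11/5, -14/5]].
D⁻¹P = [[-15, 8, 7], [30, -10, -5]].
W = (D⁻¹P)L⁻¹ = [[1, 1, -3], [-5, -5, 0]].

-3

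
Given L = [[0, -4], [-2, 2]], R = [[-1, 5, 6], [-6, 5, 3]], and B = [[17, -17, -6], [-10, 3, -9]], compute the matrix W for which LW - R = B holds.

LW = B + R = [[16, -12, 0], [-16, 8, -6]].
Since L multiplies W on the left, W = L⁻¹(B + R).
L has determinant -8; L⁻¹ = [[-1/4, -1/2], [-1/4, 0]].
W = L⁻¹(B + R) = [[4, -1, 3], [-4, 3, 0]].

W = [[4, -1, 3], [-4, 3, 0]]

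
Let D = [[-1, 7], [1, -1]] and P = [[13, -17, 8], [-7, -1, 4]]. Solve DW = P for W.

Left-multiplying both sides by D⁻¹ gives W = D⁻¹P.
D has determinant -6; D⁻¹ = [[1/6, 7/6], [1/6, 1/6]].
W = D⁻¹P = [[1/6, 7/6], [1/6, 1/6]] · [[13, -17, 8], [-7, -1, 4]] = [[-6, -4, 6], [1, -3, 2]].

W = [[-6, -4, 6], [1, -3, 2]]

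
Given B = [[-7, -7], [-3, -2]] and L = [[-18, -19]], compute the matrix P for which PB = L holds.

P = [[3, -1]]

Since B sits to the right of P, P = LB⁻¹.
B has determinant -7; B⁻¹ = [[2/7, -1], [-3/7, 1]].
P = LB⁻¹ = [[-18, -19]] · [[2/7, -1], [-3/7, 1]] = [[3, -1]].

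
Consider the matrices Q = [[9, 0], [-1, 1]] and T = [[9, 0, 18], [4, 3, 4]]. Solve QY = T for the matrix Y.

Y = [[1, 0, 2], [5, 3, 6]]

Q is on the left of Y, so left-multiply by Q⁻¹: Y = Q⁻¹T.
det Q = 9, so Q⁻¹ = [[1/9, 0], [1/9, 1]].
Y = Q⁻¹T = [[1/9, 0], [1/9, 1]] · [[9, 0, 18], [4, 3, 4]] = [[1, 0, 2], [5, 3, 6]].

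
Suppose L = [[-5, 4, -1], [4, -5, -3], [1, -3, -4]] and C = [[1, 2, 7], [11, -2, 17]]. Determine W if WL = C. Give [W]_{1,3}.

L is on the right of W, so right-multiply by L⁻¹: W = CL⁻¹.
det L = 4; the adjugate gives L⁻¹ = [[11/4, 19/4, -17/4], [13/4, 21/4, -19/4], [-7/4, -11/4, 9/4]].
W = CL⁻¹ = [[1, 2, 7], [11, -2, 17]] · [[11/4, 19/4, -17/4], [13/4, 21/4, -19/4], [-7/4, -11/4, 9/4]] = [[-3, -4, 2], [-6, -5, 1]].

2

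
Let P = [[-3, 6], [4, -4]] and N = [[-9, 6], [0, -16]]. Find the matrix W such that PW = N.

W = [[-3, -6], [-3, -2]]

Left-multiplying both sides by P⁻¹ gives W = P⁻¹N.
P has determinant -12; P⁻¹ = [[1/3, 1/2], [1/3, 1/4]].
W = P⁻¹N = [[1/3, 1/2], [1/3, 1/4]] · [[-9, 6], [0, -16]] = [[-3, -6], [-3, -2]].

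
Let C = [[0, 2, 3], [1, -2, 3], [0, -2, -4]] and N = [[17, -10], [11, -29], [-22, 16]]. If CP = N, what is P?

Left-multiplying both sides by C⁻¹ gives P = C⁻¹N.
C has determinant 2; C⁻¹ = [[7, 1, 6], [2, 0, 3/2], [-1, 0, -1]].
P = C⁻¹N = [[7, 1, 6], [2, 0, 3/2], [-1, 0, -1]] · [[17, -10], [11, -29], [-22, 16]] = [[-2, -3], [1, 4], [5, -6]].

P = [[-2, -3], [1, 4], [5, -6]]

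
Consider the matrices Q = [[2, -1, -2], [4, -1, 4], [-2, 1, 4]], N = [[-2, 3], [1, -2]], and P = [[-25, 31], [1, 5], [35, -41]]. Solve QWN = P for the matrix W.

W = [[2, 2], [-5, 1], [-5, -5]]

W = Q⁻¹PN⁻¹ (apply Q⁻¹ on the left and N⁻¹ on the right).
det Q = 4; the adjugate gives Q⁻¹ = [[-2, 1/2, -3/2], [-6, 1, -4], [1/2, 0, 1/2]].
det N = 1, so N⁻¹ = [[-2, -3], [-1, -2]].
Q⁻¹P = [[-2, 2], [11, -17], [5, -5]].
W = (Q⁻¹P)N⁻¹ = [[2, 2], [-5, 1], [-5, -5]].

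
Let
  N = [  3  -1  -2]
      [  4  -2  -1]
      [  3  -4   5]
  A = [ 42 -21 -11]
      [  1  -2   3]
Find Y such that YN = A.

Right-multiplying both sides by N⁻¹ gives Y = AN⁻¹.
det N = 1; the adjugate gives N⁻¹ = [[-14, 13, -3], [-23, 21, -5], [-10, 9, -2]].
Y = AN⁻¹ = [[42, -21, -11], [1, -2, 3]] · [[-14, 13, -3], [-23, 21, -5], [-10, 9, -2]] = [[5, 6, 1], [2, -2, 1]].

Y = [[5, 6, 1], [2, -2, 1]]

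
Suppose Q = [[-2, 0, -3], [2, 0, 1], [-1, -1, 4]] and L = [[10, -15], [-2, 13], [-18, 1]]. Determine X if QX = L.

X = [[1, 6], [1, -3], [-4, 1]]

Left-multiplying both sides by Q⁻¹ gives X = Q⁻¹L.
det Q = 4, so Q⁻¹ = [[1/4, 3/4, 0], [-9/4, -11/4, -1], [-1/2, -1/2, 0]].
X = Q⁻¹L = [[1/4, 3/4, 0], [-9/4, -11/4, -1], [-1/2, -1/2, 0]] · [[10, -15], [-2, 13], [-18, 1]] = [[1, 6], [1, -3], [-4, 1]].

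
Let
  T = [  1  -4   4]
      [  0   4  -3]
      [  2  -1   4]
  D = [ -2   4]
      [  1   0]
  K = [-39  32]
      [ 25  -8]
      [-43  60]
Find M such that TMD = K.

M = [[4, 1], [1, 3], [2, -3]]

M = T⁻¹KD⁻¹ (apply T⁻¹ on the left and D⁻¹ on the right).
det T = 5, so T⁻¹ = [[13/5, 12/5, -4/5], [-6/5, -4/5, 3/5], [-8/5, -7/5, 4/5]].
det D = -4, so D⁻¹ = [[0, 1], [1/4, 1/2]].
T⁻¹K = [[-7, 16], [1, 4], [-7, 8]].
M = (T⁻¹K)D⁻¹ = [[4, 1], [1, 3], [2, -3]].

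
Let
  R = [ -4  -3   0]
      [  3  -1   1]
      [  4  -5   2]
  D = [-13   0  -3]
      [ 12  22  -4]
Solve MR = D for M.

M = [[1, -3, 0], [-6, -4, 0]]

R is on the right of M, so right-multiply by R⁻¹: M = DR⁻¹.
R has determinant -6; R⁻¹ = [[-1/2, -1, 1/2], [1/3, 4/3, -2/3], [11/6, 16/3, -13/6]].
M = DR⁻¹ = [[-13, 0, -3], [12, 22, -4]] · [[-1/2, -1, 1/2], [1/3, 4/3, -2/3], [11/6, 16/3, -13/6]] = [[1, -3, 0], [-6, -4, 0]].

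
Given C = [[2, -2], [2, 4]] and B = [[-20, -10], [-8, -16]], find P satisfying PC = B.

Since C sits to the right of P, P = BC⁻¹.
det C = 12; the adjugate gives C⁻¹ = [[1/3, 1/6], [-1/6, 1/6]].
P = BC⁻¹ = [[-20, -10], [-8, -16]] · [[1/3, 1/6], [-1/6, 1/6]] = [[-5, -5], [0, -4]].

P = [[-5, -5], [0, -4]]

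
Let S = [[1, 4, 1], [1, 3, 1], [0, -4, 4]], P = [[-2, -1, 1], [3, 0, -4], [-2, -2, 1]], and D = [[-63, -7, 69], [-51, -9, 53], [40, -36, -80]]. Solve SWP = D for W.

Left-multiply by S⁻¹ and right-multiply by P⁻¹: W = S⁻¹DP⁻¹.
det S = -4, so S⁻¹ = [[-4, 5, -1/4], [1, -1, 0], [1, -1, 1/4]].
det P = 5, so P⁻¹ = [[-8/5, -1/5, 4/5], [1, 0, -1], [-6/5, -2/5, 3/5]].
S⁻¹D = [[-13, -8, 9], [-12, 2, 16], [-2, -7, -4]].
W = (S⁻¹D)P⁻¹ = [[2, -1, 3], [2, -4, -2], [1, 2, 3]].

W = [[2, -1, 3], [2, -4, -2], [1, 2, 3]]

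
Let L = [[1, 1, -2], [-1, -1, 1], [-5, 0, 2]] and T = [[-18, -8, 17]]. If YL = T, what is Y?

Y = [[-5, 3, 2]]

Right-multiplying both sides by L⁻¹ gives Y = TL⁻¹.
det L = 5; the adjugate gives L⁻¹ = [[-2/5, -2/5, -1/5], [-3/5, -8/5, 1/5], [-1, -1, 0]].
Y = TL⁻¹ = [[-18, -8, 17]] · [[-2/5, -2/5, -1/5], [-3/5, -8/5, 1/5], [-1, -1, 0]] = [[-5, 3, 2]].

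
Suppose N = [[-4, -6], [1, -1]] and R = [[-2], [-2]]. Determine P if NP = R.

Since N multiplies P on the left, P = N⁻¹R.
det N = 10; the adjugate gives N⁻¹ = [[-1/10, 3/5], [-1/10, -2/5]].
P = N⁻¹R = [[-1/10, 3/5], [-1/10, -2/5]] · [[-2], [-2]] = [[-1], [1]].

P = [[-1], [1]]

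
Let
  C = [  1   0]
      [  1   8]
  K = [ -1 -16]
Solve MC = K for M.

C is on the right of M, so right-multiply by C⁻¹: M = KC⁻¹.
C has determinant 8; C⁻¹ = [[1, 0], [-1/8, 1/8]].
M = KC⁻¹ = [[-1, -16]] · [[1, 0], [-1/8, 1/8]] = [[1, -2]].

M = [[1, -2]]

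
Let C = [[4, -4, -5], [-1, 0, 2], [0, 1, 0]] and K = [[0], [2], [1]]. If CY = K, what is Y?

Y = [[6], [1], [4]]

Since C multiplies Y on the left, Y = C⁻¹K.
C has determinant -3; C⁻¹ = [[2/3, 5/3, 8/3], [0, 0, 1], [1/3, 4/3, 4/3]].
Y = C⁻¹K = [[2/3, 5/3, 8/3], [0, 0, 1], [1/3, 4/3, 4/3]] · [[0], [2], [1]] = [[6], [1], [4]].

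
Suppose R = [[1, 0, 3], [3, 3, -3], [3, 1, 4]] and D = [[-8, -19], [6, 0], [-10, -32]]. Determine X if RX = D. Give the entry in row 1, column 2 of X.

-1

Since R multiplies X on the left, X = R⁻¹D.
det R = -3, so R⁻¹ = [[-5, -1, 3], [7, 5/3, -4], [2, 1/3, -1]].
X = R⁻¹D = [[-5, -1, 3], [7, 5/3, -4], [2, 1/3, -1]] · [[-8, -19], [6, 0], [-10, -32]] = [[4, -1], [-6, -5], [-4, -6]].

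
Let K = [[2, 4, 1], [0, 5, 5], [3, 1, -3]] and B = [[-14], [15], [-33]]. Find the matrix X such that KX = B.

Left-multiplying both sides by K⁻¹ gives X = K⁻¹B.
det K = 5, so K⁻¹ = [[-4, 13/5, 3], [3, -9/5, -2], [-3, 2, 2]].
X = K⁻¹B = [[-4, 13/5, 3], [3, -9/5, -2], [-3, 2, 2]] · [[-14], [15], [-33]] = [[-4], [-3], [6]].

X = [[-4], [-3], [6]]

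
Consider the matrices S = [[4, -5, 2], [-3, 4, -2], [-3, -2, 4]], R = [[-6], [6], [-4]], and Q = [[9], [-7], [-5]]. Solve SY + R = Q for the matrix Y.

Y = [[5], [3], [5]]

SY = Q − R = [[15], [-13], [-1]].
S is on the left of Y, so left-multiply by S⁻¹: Y = S⁻¹(Q − R).
S has determinant -6; S⁻¹ = [[-2, -8/3, -1/3], [-3, -11/3, -1/3], [-3, -23/6, -1/6]].
Y = S⁻¹(Q − R) = [[5], [3], [5]].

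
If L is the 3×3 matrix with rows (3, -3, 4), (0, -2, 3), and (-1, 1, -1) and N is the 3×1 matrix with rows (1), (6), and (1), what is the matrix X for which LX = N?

X = [[-2], [3], [4]]

Left-multiplying both sides by L⁻¹ gives X = L⁻¹N.
det L = -2, so L⁻¹ = [[1/2, -1/2, 1/2], [3/2, -1/2, 9/2], [1, 0, 3]].
X = L⁻¹N = [[1/2, -1/2, 1/2], [3/2, -1/2, 9/2], [1, 0, 3]] · [[1], [6], [1]] = [[-2], [3], [4]].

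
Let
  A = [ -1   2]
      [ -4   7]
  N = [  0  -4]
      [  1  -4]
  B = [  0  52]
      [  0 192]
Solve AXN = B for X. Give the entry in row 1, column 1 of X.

Left-multiply by A⁻¹ and right-multiply by N⁻¹: X = A⁻¹BN⁻¹.
A has determinant 1; A⁻¹ = [[7, -2], [4, -1]].
N has determinant 4; N⁻¹ = [[-1, 1], [-1/4, 0]].
A⁻¹B = [[0, -20], [0, 16]].
X = (A⁻¹B)N⁻¹ = [[5, 0], [-4, 0]].

5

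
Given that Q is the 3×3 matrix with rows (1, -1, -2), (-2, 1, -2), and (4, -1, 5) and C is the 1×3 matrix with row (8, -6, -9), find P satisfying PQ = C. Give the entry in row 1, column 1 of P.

Q is on the right of P, so right-multiply by Q⁻¹: P = CQ⁻¹.
det Q = 5, so Q⁻¹ = [[3/5, 7/5, 4/5], [2/5, 13/5, 6/5], [-2/5, -3/5, -1/5]].
P = CQ⁻¹ = [[8, -6, -9]] · [[3/5, 7/5, 4/5], [2/5, 13/5, 6/5], [-2/5, -3/5, -1/5]] = [[6, 1, 1]].

6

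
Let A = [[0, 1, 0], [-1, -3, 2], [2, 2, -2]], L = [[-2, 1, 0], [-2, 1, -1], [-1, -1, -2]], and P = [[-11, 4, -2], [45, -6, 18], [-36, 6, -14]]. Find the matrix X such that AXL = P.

Left-multiply by A⁻¹ and right-multiply by L⁻¹: X = A⁻¹PL⁻¹.
det A = 2; the adjugate gives A⁻¹ = [[1, 1, 1], [1, 0, 0], [2, 1, 1/2]].
det L = 3, so L⁻¹ = [[-1, 2/3, -1/3], [-1, 4/3, -2/3], [1, -1, 0]].
A⁻¹P = [[-2, 4, 2], [-11, 4, -2], [5, 5, 7]].
X = (A⁻¹P)L⁻¹ = [[0, 2, -2], [5, 0, 1], [-3, 3, -5]].

X = [[0, 2, -2], [5, 0, 1], [-3, 3, -5]]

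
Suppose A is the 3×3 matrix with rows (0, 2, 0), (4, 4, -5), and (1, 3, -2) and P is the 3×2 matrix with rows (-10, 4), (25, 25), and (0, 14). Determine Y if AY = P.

A is on the left of Y, so left-multiply by A⁻¹: Y = A⁻¹P.
A has determinant 6; A⁻¹ = [[7/6, 2/3, -5/3], [1/2, 0, 0], [4/3, 1/3, -4/3]].
Y = A⁻¹P = [[7/6, 2/3, -5/3], [1/2, 0, 0], [4/3, 1/3, -4/3]] · [[-10, 4], [25, 25], [0, 14]] = [[5, -2], [-5, 2], [-5, -5]].

Y = [[5, -2], [-5, 2], [-5, -5]]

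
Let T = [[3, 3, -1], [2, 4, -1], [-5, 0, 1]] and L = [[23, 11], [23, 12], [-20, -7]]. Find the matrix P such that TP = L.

P = [[3, 1], [3, 2], [-5, -2]]

Left-multiplying both sides by T⁻¹ gives P = T⁻¹L.
det T = 1; the adjugate gives T⁻¹ = [[4, -3, 1], [3, -2, 1], [20, -15, 6]].
P = T⁻¹L = [[4, -3, 1], [3, -2, 1], [20, -15, 6]] · [[23, 11], [23, 12], [-20, -7]] = [[3, 1], [3, 2], [-5, -2]].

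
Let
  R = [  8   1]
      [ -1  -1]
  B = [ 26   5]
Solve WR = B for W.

W = [[3, -2]]

R is on the right of W, so right-multiply by R⁻¹: W = BR⁻¹.
det R = -7, so R⁻¹ = [[1/7, 1/7], [-1/7, -8/7]].
W = BR⁻¹ = [[26, 5]] · [[1/7, 1/7], [-1/7, -8/7]] = [[3, -2]].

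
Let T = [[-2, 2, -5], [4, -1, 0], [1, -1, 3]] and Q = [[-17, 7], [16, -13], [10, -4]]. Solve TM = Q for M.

Since T multiplies M on the left, M = T⁻¹Q.
det T = -3, so T⁻¹ = [[1, 1/3, 5/3], [4, 1/3, 20/3], [1, 0, 2]].
M = T⁻¹Q = [[1, 1/3, 5/3], [4, 1/3, 20/3], [1, 0, 2]] · [[-17, 7], [16, -13], [10, -4]] = [[5, -4], [4, -3], [3, -1]].

M = [[5, -4], [4, -3], [3, -1]]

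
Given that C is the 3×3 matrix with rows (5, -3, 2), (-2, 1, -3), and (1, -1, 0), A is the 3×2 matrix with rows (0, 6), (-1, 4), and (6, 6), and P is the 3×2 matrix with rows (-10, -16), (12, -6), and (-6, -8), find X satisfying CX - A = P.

X = [[-2, -5], [-2, -3], [-3, 3]]

CX = P + A = [[-10, -10], [11, -2], [0, -2]].
C is on the left of X, so left-multiply by C⁻¹: X = C⁻¹(P + A).
det C = -4; the adjugate gives C⁻¹ = [[3/4, 1/2, -7/4], [3/4, 1/2, -11/4], [-1/4, -1/2, 1/4]].
X = C⁻¹(P + A) = [[-2, -5], [-2, -3], [-3, 3]].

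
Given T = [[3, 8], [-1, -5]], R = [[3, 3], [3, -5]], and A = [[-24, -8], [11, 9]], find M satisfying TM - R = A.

TM = A + R = [[-21, -5], [14, 4]].
T is on the left of M, so left-multiply by T⁻¹: M = T⁻¹(A + R).
T has determinant -7; T⁻¹ = [[5/7, 8/7], [-1/7, -3/7]].
M = T⁻¹(A + R) = [[1, 1], [-3, -1]].

M = [[1, 1], [-3, -1]]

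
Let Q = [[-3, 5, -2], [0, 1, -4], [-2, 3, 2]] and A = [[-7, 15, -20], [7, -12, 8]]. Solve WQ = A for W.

Since Q sits to the right of W, W = AQ⁻¹.
det Q = -6, so Q⁻¹ = [[-7/3, 8/3, 3], [-4/3, 5/3, 2], [-1/3, 1/6, 1/2]].
W = AQ⁻¹ = [[-7, 15, -20], [7, -12, 8]] · [[-7/3, 8/3, 3], [-4/3, 5/3, 2], [-1/3, 1/6, 1/2]] = [[3, 3, -1], [-3, 0, 1]].

W = [[3, 3, -1], [-3, 0, 1]]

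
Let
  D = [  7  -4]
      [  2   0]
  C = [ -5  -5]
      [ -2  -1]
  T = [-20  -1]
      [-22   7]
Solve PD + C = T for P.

PD = T − C = [[-15, 4], [-20, 8]].
Right-multiplying both sides by D⁻¹ gives P = (T − C)D⁻¹.
det D = 8; the adjugate gives D⁻¹ = [[0, 1/2], [-1/4, 7/8]].
P = (T − C)D⁻¹ = [[-1, -4], [-2, -3]].

P = [[-1, -4], [-2, -3]]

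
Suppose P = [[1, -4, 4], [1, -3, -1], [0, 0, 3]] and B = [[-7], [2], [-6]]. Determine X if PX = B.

P is on the left of X, so left-multiply by P⁻¹: X = P⁻¹B.
P has determinant 3; P⁻¹ = [[-3, 4, 16/3], [-1, 1, 5/3], [0, 0, 1/3]].
X = P⁻¹B = [[-3, 4, 16/3], [-1, 1, 5/3], [0, 0, 1/3]] · [[-7], [2], [-6]] = [[-3], [-1], [-2]].

X = [[-3], [-1], [-2]]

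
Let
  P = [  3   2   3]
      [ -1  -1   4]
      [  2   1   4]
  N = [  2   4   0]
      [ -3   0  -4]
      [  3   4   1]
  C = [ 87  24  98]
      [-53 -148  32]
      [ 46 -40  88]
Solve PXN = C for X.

X = [[5, -1, 4], [0, -4, 0], [-5, -4, -2]]

Left-multiply by P⁻¹ and right-multiply by N⁻¹: X = P⁻¹CN⁻¹.
P has determinant 3; P⁻¹ = [[-8/3, -5/3, 11/3], [4, 2, -5], [1/3, 1/3, -1/3]].
det N = -4; the adjugate gives N⁻¹ = [[-4, 1, 4], [9/4, -1/2, -2], [3, -1, -3]].
P⁻¹C = [[25, 36, 8], [12, 0, 16], [-4, -28, 14]].
X = (P⁻¹C)N⁻¹ = [[5, -1, 4], [0, -4, 0], [-5, -4, -2]].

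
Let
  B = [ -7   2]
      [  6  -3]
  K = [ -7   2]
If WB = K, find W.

W = [[1, 0]]

B is on the right of W, so right-multiply by B⁻¹: W = KB⁻¹.
det B = 9; the adjugate gives B⁻¹ = [[-1/3, -2/9], [-2/3, -7/9]].
W = KB⁻¹ = [[-7, 2]] · [[-1/3, -2/9], [-2/3, -7/9]] = [[1, 0]].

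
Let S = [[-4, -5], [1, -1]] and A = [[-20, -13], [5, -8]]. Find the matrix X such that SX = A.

Left-multiplying both sides by S⁻¹ gives X = S⁻¹A.
det S = 9, so S⁻¹ = [[-1/9, 5/9], [-1/9, -4/9]].
X = S⁻¹A = [[-1/9, 5/9], [-1/9, -4/9]] · [[-20, -13], [5, -8]] = [[5, -3], [0, 5]].

X = [[5, -3], [0, 5]]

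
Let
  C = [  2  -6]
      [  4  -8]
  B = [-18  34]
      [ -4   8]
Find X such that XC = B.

X = [[1, -5], [0, -1]]

Since C sits to the right of X, X = BC⁻¹.
C has determinant 8; C⁻¹ = [[-1, 3/4], [-1/2, 1/4]].
X = BC⁻¹ = [[-18, 34], [-4, 8]] · [[-1, 3/4], [-1/2, 1/4]] = [[1, -5], [0, -1]].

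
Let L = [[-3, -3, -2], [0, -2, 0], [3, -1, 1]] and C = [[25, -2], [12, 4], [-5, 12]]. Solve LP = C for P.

P = [[-5, 4], [-6, -2], [4, -2]]

Left-multiplying both sides by L⁻¹ gives P = L⁻¹C.
L has determinant -6; L⁻¹ = [[1/3, -5/6, 2/3], [0, -1/2, 0], [-1, 2, -1]].
P = L⁻¹C = [[1/3, -5/6, 2/3], [0, -1/2, 0], [-1, 2, -1]] · [[25, -2], [12, 4], [-5, 12]] = [[-5, 4], [-6, -2], [4, -2]].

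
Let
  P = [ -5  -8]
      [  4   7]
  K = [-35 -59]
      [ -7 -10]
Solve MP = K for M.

M = [[3, -5], [3, 2]]

Since P sits to the right of M, M = KP⁻¹.
P has determinant -3; P⁻¹ = [[-7/3, -8/3], [4/3, 5/3]].
M = KP⁻¹ = [[-35, -59], [-7, -10]] · [[-7/3, -8/3], [4/3, 5/3]] = [[3, -5], [3, 2]].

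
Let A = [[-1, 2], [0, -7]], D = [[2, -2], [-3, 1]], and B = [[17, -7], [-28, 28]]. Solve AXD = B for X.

Left-multiply by A⁻¹ and right-multiply by D⁻¹: X = A⁻¹BD⁻¹.
det A = 7; the adjugate gives A⁻¹ = [[-1, -2/7], [0, -1/7]].
D has determinant -4; D⁻¹ = [[-1/4, -1/2], [-3/4, -1/2]].
A⁻¹B = [[-9, -1], [4, -4]].
X = (A⁻¹B)D⁻¹ = [[3, 5], [2, 0]].

X = [[3, 5], [2, 0]]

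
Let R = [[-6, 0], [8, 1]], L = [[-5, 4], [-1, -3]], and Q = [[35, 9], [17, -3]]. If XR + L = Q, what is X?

X = [[0, 5], [-3, 0]]

XR = Q − L = [[40, 5], [18, 0]].
Right-multiplying both sides by R⁻¹ gives X = (Q − L)R⁻¹.
R has determinant -6; R⁻¹ = [[-1/6, 0], [4/3, 1]].
X = (Q − L)R⁻¹ = [[0, 5], [-3, 0]].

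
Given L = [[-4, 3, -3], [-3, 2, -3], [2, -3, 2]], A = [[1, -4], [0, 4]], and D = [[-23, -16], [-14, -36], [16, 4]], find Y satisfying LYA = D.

Y = [[5, 3], [-4, -1], [-3, 4]]

Isolating Y: multiply by L⁻¹ from the left and A⁻¹ from the right, so Y = L⁻¹DA⁻¹.
det L = 5; the adjugate gives L⁻¹ = [[-1, 3/5, -3/5], [0, -2/5, -3/5], [1, -6/5, 1/5]].
det A = 4, so A⁻¹ = [[1, 1], [0, 1/4]].
L⁻¹D = [[5, -8], [-4, 12], [-3, 28]].
Y = (L⁻¹D)A⁻¹ = [[5, 3], [-4, -1], [-3, 4]].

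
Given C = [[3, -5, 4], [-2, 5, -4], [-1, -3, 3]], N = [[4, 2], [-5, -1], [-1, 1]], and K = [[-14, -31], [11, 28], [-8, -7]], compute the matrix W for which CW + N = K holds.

W = [[-2, -4], [0, 5], [-3, 1]]

CW = K − N = [[-18, -33], [16, 29], [-7, -8]].
Left-multiplying both sides by C⁻¹ gives W = C⁻¹(K − N).
C has determinant 3; C⁻¹ = [[1, 1, 0], [10/3, 13/3, 4/3], [11/3, 14/3, 5/3]].
W = C⁻¹(K − N) = [[-2, -4], [0, 5], [-3, 1]].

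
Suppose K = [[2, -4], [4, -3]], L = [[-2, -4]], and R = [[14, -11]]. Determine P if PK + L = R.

PK = R − L = [[16, -7]].
K is on the right of P, so right-multiply by K⁻¹: P = (R − L)K⁻¹.
K has determinant 10; K⁻¹ = [[-3/10, 2/5], [-2/5, 1/5]].
P = (R − L)K⁻¹ = [[-2, 5]].

P = [[-2, 5]]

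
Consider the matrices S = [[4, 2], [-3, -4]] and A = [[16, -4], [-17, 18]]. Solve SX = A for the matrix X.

X = [[3, 2], [2, -6]]

S is on the left of X, so left-multiply by S⁻¹: X = S⁻¹A.
det S = -10; the adjugate gives S⁻¹ = [[2/5, 1/5], [-3/10, -2/5]].
X = S⁻¹A = [[2/5, 1/5], [-3/10, -2/5]] · [[16, -4], [-17, 18]] = [[3, 2], [2, -6]].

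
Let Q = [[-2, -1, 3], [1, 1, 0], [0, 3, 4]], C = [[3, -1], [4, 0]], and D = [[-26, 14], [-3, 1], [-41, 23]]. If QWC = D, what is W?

W = Q⁻¹DC⁻¹ (apply Q⁻¹ on the left and C⁻¹ on the right).
det Q = 5; the adjugate gives Q⁻¹ = [[4/5, 13/5, -3/5], [-4/5, -8/5, 3/5], [3/5, 6/5, -1/5]].
det C = 4; the adjugate gives C⁻¹ = [[0, 1/4], [-1, 3/4]].
Q⁻¹D = [[-4, 0], [1, 1], [-11, 5]].
W = (Q⁻¹D)C⁻¹ = [[0, -1], [-1, 1], [-5, 1]].

W = [[0, -1], [-1, 1], [-5, 1]]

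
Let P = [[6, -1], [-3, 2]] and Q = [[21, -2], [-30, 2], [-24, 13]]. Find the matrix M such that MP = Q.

Since P sits to the right of M, M = QP⁻¹.
det P = 9, so P⁻¹ = [[2/9, 1/9], [1/3, 2/3]].
M = QP⁻¹ = [[21, -2], [-30, 2], [-24, 13]] · [[2/9, 1/9], [1/3, 2/3]] = [[4, 1], [-6, -2], [-1, 6]].

M = [[4, 1], [-6, -2], [-1, 6]]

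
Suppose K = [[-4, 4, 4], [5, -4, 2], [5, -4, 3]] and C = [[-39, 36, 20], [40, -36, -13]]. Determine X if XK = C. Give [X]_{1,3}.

K is on the right of X, so right-multiply by K⁻¹: X = CK⁻¹.
det K = -4, so K⁻¹ = [[1, 7, -6], [5/4, 8, -7], [0, -1, 1]].
X = CK⁻¹ = [[-39, 36, 20], [40, -36, -13]] · [[1, 7, -6], [5/4, 8, -7], [0, -1, 1]] = [[6, -5, 2], [-5, 5, -1]].

2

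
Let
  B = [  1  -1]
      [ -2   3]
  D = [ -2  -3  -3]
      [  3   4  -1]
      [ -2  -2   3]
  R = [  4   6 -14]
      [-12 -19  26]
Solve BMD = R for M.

M = [[5, 4, 1], [-1, -4, -3]]

Left-multiply by B⁻¹ and right-multiply by D⁻¹: M = B⁻¹RD⁻¹.
B has determinant 1; B⁻¹ = [[3, 1], [2, 1]].
det D = -5, so D⁻¹ = [[-2, -3, -3], [7/5, 12/5, 11/5], [-2/5, -2/5, -1/5]].
B⁻¹R = [[0, -1, -16], [-4, -7, -2]].
M = (B⁻¹R)D⁻¹ = [[5, 4, 1], [-1, -4, -3]].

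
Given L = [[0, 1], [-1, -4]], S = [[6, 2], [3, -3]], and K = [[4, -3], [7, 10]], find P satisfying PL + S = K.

PL = K − S = [[-2, -5], [4, 13]].
Right-multiplying both sides by L⁻¹ gives P = (K − S)L⁻¹.
det L = 1, so L⁻¹ = [[-4, -1], [1, 0]].
P = (K − S)L⁻¹ = [[3, 2], [-3, -4]].

P = [[3, 2], [-3, -4]]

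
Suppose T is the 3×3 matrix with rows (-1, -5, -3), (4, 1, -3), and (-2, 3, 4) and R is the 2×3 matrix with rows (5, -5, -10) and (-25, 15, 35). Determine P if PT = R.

P = [[5, 5, 5], [-3, -6, 2]]

Right-multiplying both sides by T⁻¹ gives P = RT⁻¹.
det T = -5, so T⁻¹ = [[-13/5, -11/5, -18/5], [2, 2, 3], [-14/5, -13/5, -19/5]].
P = RT⁻¹ = [[5, -5, -10], [-25, 15, 35]] · [[-13/5, -11/5, -18/5], [2, 2, 3], [-14/5, -13/5, -19/5]] = [[5, 5, 5], [-3, -6, 2]].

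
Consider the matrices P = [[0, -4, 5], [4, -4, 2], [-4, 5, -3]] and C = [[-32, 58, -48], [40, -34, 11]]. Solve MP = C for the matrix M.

P is on the right of M, so right-multiply by P⁻¹: M = CP⁻¹.
P has determinant 4; P⁻¹ = [[1/2, 13/4, 3], [1, 5, 5], [1, 4, 4]].
M = CP⁻¹ = [[-32, 58, -48], [40, -34, 11]] · [[1/2, 13/4, 3], [1, 5, 5], [1, 4, 4]] = [[-6, -6, 2], [-3, 4, -6]].

M = [[-6, -6, 2], [-3, 4, -6]]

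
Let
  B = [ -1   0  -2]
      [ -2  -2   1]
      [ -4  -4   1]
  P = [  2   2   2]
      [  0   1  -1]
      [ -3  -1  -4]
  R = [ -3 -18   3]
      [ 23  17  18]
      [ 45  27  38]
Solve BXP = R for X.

X = [[5, -3, 3], [0, -5, 4], [5, 0, 3]]

Isolating X: multiply by B⁻¹ from the left and P⁻¹ from the right, so X = B⁻¹RP⁻¹.
det B = -2, so B⁻¹ = [[-1, -4, 2], [1, 9/2, -5/2], [0, 2, -1]].
det P = 2; the adjugate gives P⁻¹ = [[-5/2, 3, -2], [3/2, -1, 1], [3/2, -2, 1]].
B⁻¹R = [[1, 4, 1], [-12, -9, -11], [1, 7, -2]].
X = (B⁻¹R)P⁻¹ = [[5, -3, 3], [0, -5, 4], [5, 0, 3]].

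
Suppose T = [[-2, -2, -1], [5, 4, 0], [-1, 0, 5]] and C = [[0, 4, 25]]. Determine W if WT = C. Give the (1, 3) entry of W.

T is on the right of W, so right-multiply by T⁻¹: W = CT⁻¹.
det T = 6; the adjugate gives T⁻¹ = [[10/3, 5/3, 2/3], [-25/6, -11/6, -5/6], [2/3, 1/3, 1/3]].
W = CT⁻¹ = [[0, 4, 25]] · [[10/3, 5/3, 2/3], [-25/6, -11/6, -5/6], [2/3, 1/3, 1/3]] = [[0, 1, 5]].

5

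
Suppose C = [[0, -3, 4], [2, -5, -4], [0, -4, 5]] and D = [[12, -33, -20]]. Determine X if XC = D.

C is on the right of X, so right-multiply by C⁻¹: X = DC⁻¹.
det C = -2; the adjugate gives C⁻¹ = [[41/2, 1/2, -16], [5, 0, -4], [4, 0, -3]].
X = DC⁻¹ = [[12, -33, -20]] · [[41/2, 1/2, -16], [5, 0, -4], [4, 0, -3]] = [[1, 6, 0]].

X = [[1, 6, 0]]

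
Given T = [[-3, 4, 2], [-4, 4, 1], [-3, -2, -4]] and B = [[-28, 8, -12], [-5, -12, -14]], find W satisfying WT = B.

W = [[0, 4, 4], [3, -4, 4]]

T is on the right of W, so right-multiply by T⁻¹: W = BT⁻¹.
T has determinant 6; T⁻¹ = [[-7/3, 2, -2/3], [-19/6, 3, -5/6], [10/3, -3, 2/3]].
W = BT⁻¹ = [[-28, 8, -12], [-5, -12, -14]] · [[-7/3, 2, -2/3], [-19/6, 3, -5/6], [10/3, -3, 2/3]] = [[0, 4, 4], [3, -4, 4]].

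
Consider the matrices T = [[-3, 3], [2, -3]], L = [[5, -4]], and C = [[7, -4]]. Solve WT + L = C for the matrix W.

W = [[-2, -2]]

WT = C − L = [[2, 0]].
Right-multiplying both sides by T⁻¹ gives W = (C − L)T⁻¹.
T has determinant 3; T⁻¹ = [[-1, -1], [-2/3, -1]].
W = (C − L)T⁻¹ = [[-2, -2]].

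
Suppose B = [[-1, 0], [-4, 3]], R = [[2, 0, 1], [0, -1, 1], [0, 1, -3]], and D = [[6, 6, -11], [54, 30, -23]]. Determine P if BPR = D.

P = B⁻¹DR⁻¹ (apply B⁻¹ on the left and R⁻¹ on the right).
det B = -3, so B⁻¹ = [[-1, 0], [-4/3, 1/3]].
R has determinant 4; R⁻¹ = [[1/2, 1/4, 1/4], [0, -3/2, -1/2], [0, -1/2, -1/2]].
B⁻¹D = [[-6, -6, 11], [10, 2, 7]].
P = (B⁻¹D)R⁻¹ = [[-3, 2, -4], [5, -4, -2]].

P = [[-3, 2, -4], [5, -4, -2]]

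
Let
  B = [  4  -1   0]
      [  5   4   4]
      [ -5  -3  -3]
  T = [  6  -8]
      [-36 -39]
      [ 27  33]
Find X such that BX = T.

X = [[0, -3], [-6, -4], [-3, -2]]

Left-multiplying both sides by B⁻¹ gives X = B⁻¹T.
det B = 5, so B⁻¹ = [[0, -3/5, -4/5], [-1, -12/5, -16/5], [1, 17/5, 21/5]].
X = B⁻¹T = [[0, -3/5, -4/5], [-1, -12/5, -16/5], [1, 17/5, 21/5]] · [[6, -8], [-36, -39], [27, 33]] = [[0, -3], [-6, -4], [-3, -2]].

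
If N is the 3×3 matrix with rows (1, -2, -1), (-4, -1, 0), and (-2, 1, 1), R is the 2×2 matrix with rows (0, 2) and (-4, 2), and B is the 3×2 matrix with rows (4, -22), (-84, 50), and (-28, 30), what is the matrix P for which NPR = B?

P = [[-2, -5], [4, -1], [0, -2]]

P = N⁻¹BR⁻¹ (apply N⁻¹ on the left and R⁻¹ on the right).
det N = -3, so N⁻¹ = [[1/3, -1/3, 1/3], [-4/3, 1/3, -4/3], [2, -1, 3]].
det R = 8; the adjugate gives R⁻¹ = [[1/4, -1/4], [1/2, 0]].
N⁻¹B = [[20, -14], [4, 6], [8, -4]].
P = (N⁻¹B)R⁻¹ = [[-2, -5], [4, -1], [0, -2]].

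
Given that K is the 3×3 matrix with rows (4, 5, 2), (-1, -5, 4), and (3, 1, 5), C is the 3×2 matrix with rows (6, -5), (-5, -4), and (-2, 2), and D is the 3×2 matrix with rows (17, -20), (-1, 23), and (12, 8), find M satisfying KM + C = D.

KM = D − C = [[11, -15], [4, 27], [14, 6]].
Since K multiplies M on the left, M = K⁻¹(D − C).
det K = -3; the adjugate gives K⁻¹ = [[29/3, 23/3, -10], [-17/3, -14/3, 6], [-14/3, -11/3, 5]].
M = K⁻¹(D − C) = [[-3, 2], [3, -5], [4, 1]].

M = [[-3, 2], [3, -5], [4, 1]]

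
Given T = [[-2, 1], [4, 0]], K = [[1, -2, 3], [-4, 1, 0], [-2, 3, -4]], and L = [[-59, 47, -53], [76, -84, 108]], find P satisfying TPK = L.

P = [[5, -2, -3], [3, 5, 2]]

P = T⁻¹LK⁻¹ (apply T⁻¹ on the left and K⁻¹ on the right).
det T = -4, so T⁻¹ = [[0, 1/4], [1, 1/2]].
K has determinant -2; K⁻¹ = [[2, -1/2, 3/2], [8, -1, 6], [5, -1/2, 7/2]].
T⁻¹L = [[19, -21, 27], [-21, 5, 1]].
P = (T⁻¹L)K⁻¹ = [[5, -2, -3], [3, 5, 2]].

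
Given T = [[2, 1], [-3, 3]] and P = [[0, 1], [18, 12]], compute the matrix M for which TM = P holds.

M = [[-2, -1], [4, 3]]

Left-multiplying both sides by T⁻¹ gives M = T⁻¹P.
T has determinant 9; T⁻¹ = [[1/3, -1/9], [1/3, 2/9]].
M = T⁻¹P = [[1/3, -1/9], [1/3, 2/9]] · [[0, 1], [18, 12]] = [[-2, -1], [4, 3]].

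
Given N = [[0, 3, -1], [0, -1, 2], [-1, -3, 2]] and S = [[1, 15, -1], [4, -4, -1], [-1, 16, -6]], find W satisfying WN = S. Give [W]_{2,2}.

N is on the right of W, so right-multiply by N⁻¹: W = SN⁻¹.
det N = -5; the adjugate gives N⁻¹ = [[-4/5, 3/5, -1], [2/5, 1/5, 0], [1/5, 3/5, 0]].
W = SN⁻¹ = [[1, 15, -1], [4, -4, -1], [-1, 16, -6]] · [[-4/5, 3/5, -1], [2/5, 1/5, 0], [1/5, 3/5, 0]] = [[5, 3, -1], [-5, 1, -4], [6, -1, 1]].

1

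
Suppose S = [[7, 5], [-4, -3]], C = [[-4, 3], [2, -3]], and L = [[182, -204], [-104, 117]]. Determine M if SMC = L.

M = [[-4, 5], [1, 2]]

Isolating M: multiply by S⁻¹ from the left and C⁻¹ from the right, so M = S⁻¹LC⁻¹.
det S = -1, so S⁻¹ = [[3, 5], [-4, -7]].
C has determinant 6; C⁻¹ = [[-1/2, -1/2], [-1/3, -2/3]].
S⁻¹L = [[26, -27], [0, -3]].
M = (S⁻¹L)C⁻¹ = [[-4, 5], [1, 2]].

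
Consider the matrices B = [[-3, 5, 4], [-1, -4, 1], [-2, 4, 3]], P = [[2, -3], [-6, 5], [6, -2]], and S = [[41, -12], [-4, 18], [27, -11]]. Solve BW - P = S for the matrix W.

BW = S + P = [[43, -15], [-10, 23], [33, -13]].
Since B multiplies W on the left, W = B⁻¹(S + P).
det B = 5; the adjugate gives B⁻¹ = [[-16/5, 1/5, 21/5], [1/5, -1/5, -1/5], [-12/5, 2/5, 17/5]].
W = B⁻¹(S + P) = [[-1, -2], [4, -5], [5, 1]].

W = [[-1, -2], [4, -5], [5, 1]]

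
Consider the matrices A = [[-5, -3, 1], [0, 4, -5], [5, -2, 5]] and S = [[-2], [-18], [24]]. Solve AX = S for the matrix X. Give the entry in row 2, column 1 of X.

Since A multiplies X on the left, X = A⁻¹S.
A has determinant 5; A⁻¹ = [[2, 13/5, 11/5], [-5, -6, -5], [-4, -5, -4]].
X = A⁻¹S = [[2, 13/5, 11/5], [-5, -6, -5], [-4, -5, -4]] · [[-2], [-18], [24]] = [[2], [-2], [2]].

-2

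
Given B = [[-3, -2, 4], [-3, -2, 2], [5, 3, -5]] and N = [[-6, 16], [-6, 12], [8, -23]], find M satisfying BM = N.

B is on the left of M, so left-multiply by B⁻¹: M = B⁻¹N.
det B = 2, so B⁻¹ = [[2, 1, 2], [-5/2, -5/2, -3], [1/2, -1/2, 0]].
M = B⁻¹N = [[2, 1, 2], [-5/2, -5/2, -3], [1/2, -1/2, 0]] · [[-6, 16], [-6, 12], [8, -23]] = [[-2, -2], [6, -1], [0, 2]].

M = [[-2, -2], [6, -1], [0, 2]]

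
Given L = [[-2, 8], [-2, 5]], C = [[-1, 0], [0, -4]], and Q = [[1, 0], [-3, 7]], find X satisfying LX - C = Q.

X = [[4, -4], [1, -1]]

LX = Q + C = [[0, 0], [-3, 3]].
L is on the left of X, so left-multiply by L⁻¹: X = L⁻¹(Q + C).
det L = 6; the adjugate gives L⁻¹ = [[5/6, -4/3], [1/3, -1/3]].
X = L⁻¹(Q + C) = [[4, -4], [1, -1]].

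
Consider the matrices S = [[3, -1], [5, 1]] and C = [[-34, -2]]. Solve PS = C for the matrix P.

Since S sits to the right of P, P = CS⁻¹.
det S = 8; the adjugate gives S⁻¹ = [[1/8, 1/8], [-5/8, 3/8]].
P = CS⁻¹ = [[-34, -2]] · [[1/8, 1/8], [-5/8, 3/8]] = [[-3, -5]].

P = [[-3, -5]]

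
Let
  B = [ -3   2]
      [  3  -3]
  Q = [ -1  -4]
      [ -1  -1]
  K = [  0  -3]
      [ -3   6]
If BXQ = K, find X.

Isolating X: multiply by B⁻¹ from the left and Q⁻¹ from the right, so X = B⁻¹KQ⁻¹.
det B = 3; the adjugate gives B⁻¹ = [[-1, -2/3], [-1, -1]].
det Q = -3, so Q⁻¹ = [[1/3, -4/3], [-1/3, 1/3]].
B⁻¹K = [[2, -1], [3, -3]].
X = (B⁻¹K)Q⁻¹ = [[1, -3], [2, -5]].

X = [[1, -3], [2, -5]]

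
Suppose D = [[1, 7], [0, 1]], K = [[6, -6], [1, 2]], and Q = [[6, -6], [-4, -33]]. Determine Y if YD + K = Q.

Y = [[0, 0], [-5, 0]]

YD = Q − K = [[0, 0], [-5, -35]].
D is on the right of Y, so right-multiply by D⁻¹: Y = (Q − K)D⁻¹.
D has determinant 1; D⁻¹ = [[1, -7], [0, 1]].
Y = (Q − K)D⁻¹ = [[0, 0], [-5, 0]].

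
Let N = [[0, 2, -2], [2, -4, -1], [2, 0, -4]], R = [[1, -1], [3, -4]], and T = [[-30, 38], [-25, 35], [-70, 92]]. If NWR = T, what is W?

W = [[4, -3], [0, 0], [3, 4]]

W = N⁻¹TR⁻¹ (apply N⁻¹ on the left and R⁻¹ on the right).
N has determinant -4; N⁻¹ = [[-4, -2, 5/2], [-3/2, -1, 1], [-2, -1, 1]].
det R = -1; the adjugate gives R⁻¹ = [[4, -1], [3, -1]].
N⁻¹T = [[-5, 8], [0, 0], [15, -19]].
W = (N⁻¹T)R⁻¹ = [[4, -3], [0, 0], [3, 4]].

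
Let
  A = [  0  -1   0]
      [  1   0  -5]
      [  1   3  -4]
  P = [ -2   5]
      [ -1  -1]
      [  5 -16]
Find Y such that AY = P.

Y = [[-1, -1], [2, -5], [0, 0]]

Since A multiplies Y on the left, Y = A⁻¹P.
A has determinant 1; A⁻¹ = [[15, -4, 5], [-1, 0, 0], [3, -1, 1]].
Y = A⁻¹P = [[15, -4, 5], [-1, 0, 0], [3, -1, 1]] · [[-2, 5], [-1, -1], [5, -16]] = [[-1, -1], [2, -5], [0, 0]].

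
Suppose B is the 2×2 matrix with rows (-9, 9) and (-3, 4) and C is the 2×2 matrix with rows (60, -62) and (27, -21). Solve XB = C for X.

Since B sits to the right of X, X = CB⁻¹.
det B = -9; the adjugate gives B⁻¹ = [[-4/9, 1], [-1/3, 1]].
X = CB⁻¹ = [[60, -62], [27, -21]] · [[-4/9, 1], [-1/3, 1]] = [[-6, -2], [-5, 6]].

X = [[-6, -2], [-5, 6]]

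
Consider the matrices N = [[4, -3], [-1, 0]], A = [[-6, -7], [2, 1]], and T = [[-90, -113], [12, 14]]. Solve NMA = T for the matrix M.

Left-multiply by N⁻¹ and right-multiply by A⁻¹: M = N⁻¹TA⁻¹.
N has determinant -3; N⁻¹ = [[0, -1], [-1/3, -4/3]].
A has determinant 8; A⁻¹ = [[1/8, 7/8], [-1/4, -3/4]].
N⁻¹T = [[-12, -14], [14, 19]].
M = (N⁻¹T)A⁻¹ = [[2, 0], [-3, -2]].

M = [[2, 0], [-3, -2]]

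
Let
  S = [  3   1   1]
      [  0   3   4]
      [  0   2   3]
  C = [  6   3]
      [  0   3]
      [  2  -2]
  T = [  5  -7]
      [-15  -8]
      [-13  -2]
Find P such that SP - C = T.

P = [[5, -1], [-1, 1], [-3, -2]]

SP = T + C = [[11, -4], [-15, -5], [-11, -4]].
S is on the left of P, so left-multiply by S⁻¹: P = S⁻¹(T + C).
det S = 3; the adjugate gives S⁻¹ = [[1/3, -1/3, 1/3], [0, 3, -4], [0, -2, 3]].
P = S⁻¹(T + C) = [[5, -1], [-1, 1], [-3, -2]].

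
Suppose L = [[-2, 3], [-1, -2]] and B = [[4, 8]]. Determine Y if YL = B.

Y = [[0, -4]]

Right-multiplying both sides by L⁻¹ gives Y = BL⁻¹.
L has determinant 7; L⁻¹ = [[-2/7, -3/7], [1/7, -2/7]].
Y = BL⁻¹ = [[4, 8]] · [[-2/7, -3/7], [1/7, -2/7]] = [[0, -4]].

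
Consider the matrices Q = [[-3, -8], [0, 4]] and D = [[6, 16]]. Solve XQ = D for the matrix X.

X = [[-2, 0]]

Right-multiplying both sides by Q⁻¹ gives X = DQ⁻¹.
det Q = -12; the adjugate gives Q⁻¹ = [[-1/3, -2/3], [0, 1/4]].
X = DQ⁻¹ = [[6, 16]] · [[-1/3, -2/3], [0, 1/4]] = [[-2, 0]].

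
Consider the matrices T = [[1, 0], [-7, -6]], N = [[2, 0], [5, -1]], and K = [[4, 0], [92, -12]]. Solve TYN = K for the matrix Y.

Left-multiply by T⁻¹ and right-multiply by N⁻¹: Y = T⁻¹KN⁻¹.
T has determinant -6; T⁻¹ = [[1, 0], [-7/6, -1/6]].
det N = -2, so N⁻¹ = [[1/2, 0], [5/2, -1]].
T⁻¹K = [[4, 0], [-20, 2]].
Y = (T⁻¹K)N⁻¹ = [[2, 0], [-5, -2]].

Y = [[2, 0], [-5, -2]]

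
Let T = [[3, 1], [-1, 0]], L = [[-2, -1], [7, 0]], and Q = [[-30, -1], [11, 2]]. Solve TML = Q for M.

M = [[2, -1], [-5, -1]]

M = T⁻¹QL⁻¹ (apply T⁻¹ on the left and L⁻¹ on the right).
det T = 1; the adjugate gives T⁻¹ = [[0, -1], [1, 3]].
det L = 7; the adjugate gives L⁻¹ = [[0, 1/7], [-1, -2/7]].
T⁻¹Q = [[-11, -2], [3, 5]].
M = (T⁻¹Q)L⁻¹ = [[2, -1], [-5, -1]].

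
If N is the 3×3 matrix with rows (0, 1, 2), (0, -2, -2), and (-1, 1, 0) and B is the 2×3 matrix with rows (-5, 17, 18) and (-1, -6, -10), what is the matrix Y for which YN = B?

Right-multiplying both sides by N⁻¹ gives Y = BN⁻¹.
N has determinant -2; N⁻¹ = [[-1, -1, -1], [-1, -1, 0], [1, 1/2, 0]].
Y = BN⁻¹ = [[-5, 17, 18], [-1, -6, -10]] · [[-1, -1, -1], [-1, -1, 0], [1, 1/2, 0]] = [[6, -3, 5], [-3, 2, 1]].

Y = [[6, -3, 5], [-3, 2, 1]]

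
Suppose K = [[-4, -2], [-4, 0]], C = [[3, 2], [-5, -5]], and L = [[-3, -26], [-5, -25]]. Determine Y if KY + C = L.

Y = [[0, 5], [3, 4]]

KY = L − C = [[-6, -28], [0, -20]].
K is on the left of Y, so left-multiply by K⁻¹: Y = K⁻¹(L − C).
det K = -8; the adjugate gives K⁻¹ = [[0, -1/4], [-1/2, 1/2]].
Y = K⁻¹(L − C) = [[0, 5], [3, 4]].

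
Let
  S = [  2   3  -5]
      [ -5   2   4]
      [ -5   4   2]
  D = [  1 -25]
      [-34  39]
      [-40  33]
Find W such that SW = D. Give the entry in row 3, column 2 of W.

5

Since S multiplies W on the left, W = S⁻¹D.
det S = -4, so S⁻¹ = [[3, 13/2, -11/2], [5/2, 21/4, -17/4], [5/2, 23/4, -19/4]].
W = S⁻¹D = [[3, 13/2, -11/2], [5/2, 21/4, -17/4], [5/2, 23/4, -19/4]] · [[1, -25], [-34, 39], [-40, 33]] = [[2, -3], [-6, 2], [-3, 5]].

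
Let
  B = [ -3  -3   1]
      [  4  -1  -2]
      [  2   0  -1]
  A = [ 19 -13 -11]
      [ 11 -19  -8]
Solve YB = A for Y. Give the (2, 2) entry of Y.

4

Right-multiplying both sides by B⁻¹ gives Y = AB⁻¹.
B has determinant -1; B⁻¹ = [[-1, 3, -7], [0, -1, 2], [-2, 6, -15]].
Y = AB⁻¹ = [[19, -13, -11], [11, -19, -8]] · [[-1, 3, -7], [0, -1, 2], [-2, 6, -15]] = [[3, 4, 6], [5, 4, 5]].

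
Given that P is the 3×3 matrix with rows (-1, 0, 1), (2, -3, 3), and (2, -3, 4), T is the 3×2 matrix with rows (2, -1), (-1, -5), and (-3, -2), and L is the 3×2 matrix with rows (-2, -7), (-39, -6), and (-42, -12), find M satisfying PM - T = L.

M = [[-5, 5], [5, 4], [-5, -3]]

PM = L + T = [[0, -8], [-40, -11], [-45, -14]].
Since P multiplies M on the left, M = P⁻¹(L + T).
det P = 3; the adjugate gives P⁻¹ = [[-1, -1, 1], [-2/3, -2, 5/3], [0, -1, 1]].
M = P⁻¹(L + T) = [[-5, 5], [5, 4], [-5, -3]].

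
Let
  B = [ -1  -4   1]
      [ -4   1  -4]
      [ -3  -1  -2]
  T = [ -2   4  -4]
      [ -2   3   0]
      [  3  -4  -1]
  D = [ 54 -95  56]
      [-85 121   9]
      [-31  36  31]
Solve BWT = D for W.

Isolating W: multiply by B⁻¹ from the left and T⁻¹ from the right, so W = B⁻¹DT⁻¹.
det B = -3; the adjugate gives B⁻¹ = [[2, 3, -5], [-4/3, -5/3, 8/3], [-7/3, -11/3, 17/3]].
det T = 2, so T⁻¹ = [[-3/2, 10, 6], [-1, 7, 4], [-1/2, 2, 1]].
B⁻¹D = [[8, -7, -16], [-13, 21, -7], [10, -18, 12]].
W = (B⁻¹D)T⁻¹ = [[3, -1, 4], [2, 3, -1], [-3, -2, 0]].

W = [[3, -1, 4], [2, 3, -1], [-3, -2, 0]]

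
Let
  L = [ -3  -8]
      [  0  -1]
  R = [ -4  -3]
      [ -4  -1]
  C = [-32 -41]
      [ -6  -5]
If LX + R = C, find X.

LX = C − R = [[-28, -38], [-2, -4]].
Since L multiplies X on the left, X = L⁻¹(C − R).
det L = 3, so L⁻¹ = [[-1/3, 8/3], [0, -1]].
X = L⁻¹(C − R) = [[4, 2], [2, 4]].

X = [[4, 2], [2, 4]]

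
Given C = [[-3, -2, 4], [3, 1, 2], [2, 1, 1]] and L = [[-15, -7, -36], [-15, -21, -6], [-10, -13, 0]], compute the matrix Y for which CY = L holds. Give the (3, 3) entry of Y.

Left-multiplying both sides by C⁻¹ gives Y = C⁻¹L.
C has determinant 5; C⁻¹ = [[-1/5, 6/5, -8/5], [1/5, -11/5, 18/5], [1/5, -1/5, 3/5]].
Y = C⁻¹L = [[-1/5, 6/5, -8/5], [1/5, -11/5, 18/5], [1/5, -1/5, 3/5]] · [[-15, -7, -36], [-15, -21, -6], [-10, -13, 0]] = [[1, -3, 0], [-6, -2, 6], [-6, -5, -6]].

-6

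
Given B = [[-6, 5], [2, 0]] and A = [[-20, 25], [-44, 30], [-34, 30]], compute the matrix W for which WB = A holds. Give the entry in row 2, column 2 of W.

B is on the right of W, so right-multiply by B⁻¹: W = AB⁻¹.
det B = -10; the adjugate gives B⁻¹ = [[0, 1/2], [1/5, 3/5]].
W = AB⁻¹ = [[-20, 25], [-44, 30], [-34, 30]] · [[0, 1/2], [1/5, 3/5]] = [[5, 5], [6, -4], [6, 1]].

-4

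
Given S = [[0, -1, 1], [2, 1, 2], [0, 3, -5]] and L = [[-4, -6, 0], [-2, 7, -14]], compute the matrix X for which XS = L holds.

Since S sits to the right of X, X = LS⁻¹.
S has determinant -4; S⁻¹ = [[11/4, 1/2, 3/4], [-5/2, 0, -1/2], [-3/2, 0, -1/2]].
X = LS⁻¹ = [[-4, -6, 0], [-2, 7, -14]] · [[11/4, 1/2, 3/4], [-5/2, 0, -1/2], [-3/2, 0, -1/2]] = [[4, -2, 0], [-2, -1, 2]].

X = [[4, -2, 0], [-2, -1, 2]]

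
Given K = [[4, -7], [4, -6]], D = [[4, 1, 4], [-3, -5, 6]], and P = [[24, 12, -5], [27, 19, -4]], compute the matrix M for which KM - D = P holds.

M = [[0, 5, 5], [-4, 1, 3]]

KM = P + D = [[28, 13, -1], [24, 14, 2]].
Left-multiplying both sides by K⁻¹ gives M = K⁻¹(P + D).
K has determinant 4; K⁻¹ = [[-3/2, 7/4], [-1, 1]].
M = K⁻¹(P + D) = [[0, 5, 5], [-4, 1, 3]].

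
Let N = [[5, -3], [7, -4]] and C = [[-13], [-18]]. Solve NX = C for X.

N is on the left of X, so left-multiply by N⁻¹: X = N⁻¹C.
det N = 1, so N⁻¹ = [[-4, 3], [-7, 5]].
X = N⁻¹C = [[-4, 3], [-7, 5]] · [[-13], [-18]] = [[-2], [1]].

X = [[-2], [1]]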